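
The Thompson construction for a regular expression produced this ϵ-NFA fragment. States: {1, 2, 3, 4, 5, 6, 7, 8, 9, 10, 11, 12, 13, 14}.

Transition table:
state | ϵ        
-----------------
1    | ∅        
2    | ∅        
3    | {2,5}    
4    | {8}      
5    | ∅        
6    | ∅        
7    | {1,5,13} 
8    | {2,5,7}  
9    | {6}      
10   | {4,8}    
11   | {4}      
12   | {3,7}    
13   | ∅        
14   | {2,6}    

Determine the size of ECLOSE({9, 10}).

10

Start with {9, 10}.
From 9 via ϵ: add 6.
From 10 via ϵ: add 4, 8.
From 8 via ϵ: add 2, 5, 7.
From 7 via ϵ: add 1, 13.
ϵ-closure = {1, 2, 4, 5, 6, 7, 8, 9, 10, 13}, which has 10 states.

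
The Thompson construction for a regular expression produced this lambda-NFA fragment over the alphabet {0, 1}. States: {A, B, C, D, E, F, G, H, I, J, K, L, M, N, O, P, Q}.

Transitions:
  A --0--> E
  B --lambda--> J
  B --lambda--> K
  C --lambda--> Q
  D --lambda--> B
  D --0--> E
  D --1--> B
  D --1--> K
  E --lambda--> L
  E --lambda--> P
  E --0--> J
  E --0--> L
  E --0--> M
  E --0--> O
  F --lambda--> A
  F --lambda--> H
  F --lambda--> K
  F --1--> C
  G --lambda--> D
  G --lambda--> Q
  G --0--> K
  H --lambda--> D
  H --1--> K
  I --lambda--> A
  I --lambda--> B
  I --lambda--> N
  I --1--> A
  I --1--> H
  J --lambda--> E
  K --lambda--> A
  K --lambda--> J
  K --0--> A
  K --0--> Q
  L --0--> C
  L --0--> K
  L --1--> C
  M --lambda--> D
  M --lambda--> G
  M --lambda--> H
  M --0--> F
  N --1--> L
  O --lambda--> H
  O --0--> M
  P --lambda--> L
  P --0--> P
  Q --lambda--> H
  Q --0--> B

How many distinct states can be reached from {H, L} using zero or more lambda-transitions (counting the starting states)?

Start with {H, L}.
From H via lambda: add D.
From D via lambda: add B.
From B via lambda: add J, K.
From J via lambda: add E.
From K via lambda: add A.
From E via lambda: add P.
lambda-closure = {A, B, D, E, H, J, K, L, P}, which has 9 states.

9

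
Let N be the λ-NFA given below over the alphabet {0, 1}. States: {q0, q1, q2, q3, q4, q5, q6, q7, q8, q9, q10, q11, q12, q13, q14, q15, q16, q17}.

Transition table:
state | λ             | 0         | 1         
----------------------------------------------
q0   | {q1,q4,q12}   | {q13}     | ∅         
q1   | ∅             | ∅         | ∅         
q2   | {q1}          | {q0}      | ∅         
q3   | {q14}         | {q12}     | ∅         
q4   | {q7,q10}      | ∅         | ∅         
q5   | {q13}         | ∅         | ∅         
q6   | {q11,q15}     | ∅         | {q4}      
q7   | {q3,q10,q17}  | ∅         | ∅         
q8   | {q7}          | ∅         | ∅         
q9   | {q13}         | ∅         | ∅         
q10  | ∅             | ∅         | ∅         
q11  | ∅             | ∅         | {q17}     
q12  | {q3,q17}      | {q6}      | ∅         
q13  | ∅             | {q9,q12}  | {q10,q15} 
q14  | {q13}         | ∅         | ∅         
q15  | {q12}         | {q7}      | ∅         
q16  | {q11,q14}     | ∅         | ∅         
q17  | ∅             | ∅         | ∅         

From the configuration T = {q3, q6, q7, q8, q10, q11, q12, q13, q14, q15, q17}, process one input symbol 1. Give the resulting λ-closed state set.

q6 on 1 → {q4}.
q11 on 1 → {q17}.
q13 on 1 → {q10, q15}.
No 1-transition from q3, q7, q8, q10, q12, q14, q15, q17.
Union after reading 1: {q4, q10, q15, q17}.
Now take the λ-closure:
From q4 via λ: add q7.
From q15 via λ: add q12.
From q7 via λ: add q3.
From q3 via λ: add q14.
From q14 via λ: add q13.
No new states can be added; the closed set is {q3, q4, q7, q10, q12, q13, q14, q15, q17}.

{q3, q4, q7, q10, q12, q13, q14, q15, q17}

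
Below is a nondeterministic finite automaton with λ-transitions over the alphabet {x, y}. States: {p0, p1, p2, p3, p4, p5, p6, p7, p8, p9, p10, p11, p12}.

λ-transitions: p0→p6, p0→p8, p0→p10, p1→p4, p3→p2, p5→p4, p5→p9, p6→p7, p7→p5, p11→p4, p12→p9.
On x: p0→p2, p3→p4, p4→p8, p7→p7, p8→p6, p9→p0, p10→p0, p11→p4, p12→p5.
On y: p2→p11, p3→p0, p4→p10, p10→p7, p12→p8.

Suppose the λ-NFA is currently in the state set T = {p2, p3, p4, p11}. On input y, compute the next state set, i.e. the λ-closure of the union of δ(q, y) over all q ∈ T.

p2 on y → {p11}.
p3 on y → {p0}.
p4 on y → {p10}.
No y-transition from p11.
Union after reading y: {p0, p10, p11}.
Now take the λ-closure:
From p0 via λ: add p6, p8.
From p11 via λ: add p4.
From p6 via λ: add p7.
From p7 via λ: add p5.
From p5 via λ: add p9.
No new states can be added; the closed set is {p0, p4, p5, p6, p7, p8, p9, p10, p11}.

{p0, p4, p5, p6, p7, p8, p9, p10, p11}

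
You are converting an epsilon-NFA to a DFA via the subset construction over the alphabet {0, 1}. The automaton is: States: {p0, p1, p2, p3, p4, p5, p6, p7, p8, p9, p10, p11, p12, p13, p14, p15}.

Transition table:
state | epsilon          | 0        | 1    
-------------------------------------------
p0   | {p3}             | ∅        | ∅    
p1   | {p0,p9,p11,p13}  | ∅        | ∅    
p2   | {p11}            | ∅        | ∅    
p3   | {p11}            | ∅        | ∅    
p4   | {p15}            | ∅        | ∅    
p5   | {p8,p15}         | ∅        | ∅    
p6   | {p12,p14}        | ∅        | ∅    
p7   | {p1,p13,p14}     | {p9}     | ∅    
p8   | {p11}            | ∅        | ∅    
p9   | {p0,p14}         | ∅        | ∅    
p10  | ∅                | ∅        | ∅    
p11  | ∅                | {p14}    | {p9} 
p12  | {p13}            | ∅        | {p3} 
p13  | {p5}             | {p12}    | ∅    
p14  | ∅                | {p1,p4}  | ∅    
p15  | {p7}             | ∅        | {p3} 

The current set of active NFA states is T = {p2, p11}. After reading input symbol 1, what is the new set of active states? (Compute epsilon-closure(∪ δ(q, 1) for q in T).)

p11 on 1 → {p9}.
No 1-transition from p2.
Union after reading 1: {p9}.
Now take the epsilon-closure:
From p9 via epsilon: add p0, p14.
From p0 via epsilon: add p3.
From p3 via epsilon: add p11.
No new states can be added; the closed set is {p0, p3, p9, p11, p14}.

{p0, p3, p9, p11, p14}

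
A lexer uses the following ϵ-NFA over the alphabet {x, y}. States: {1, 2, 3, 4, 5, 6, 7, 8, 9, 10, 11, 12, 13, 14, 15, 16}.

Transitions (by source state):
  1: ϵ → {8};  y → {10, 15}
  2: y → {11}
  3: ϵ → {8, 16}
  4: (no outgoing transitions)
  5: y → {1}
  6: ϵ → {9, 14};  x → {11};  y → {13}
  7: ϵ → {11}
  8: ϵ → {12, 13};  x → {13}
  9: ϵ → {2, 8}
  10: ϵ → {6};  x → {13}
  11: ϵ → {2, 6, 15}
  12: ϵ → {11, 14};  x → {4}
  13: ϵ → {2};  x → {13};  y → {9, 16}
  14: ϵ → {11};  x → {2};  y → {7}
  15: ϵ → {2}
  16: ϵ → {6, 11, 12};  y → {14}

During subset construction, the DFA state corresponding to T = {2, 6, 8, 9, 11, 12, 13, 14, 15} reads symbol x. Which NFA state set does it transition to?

{2, 4, 6, 8, 9, 11, 12, 13, 14, 15}

6 on x → {11}.
8 on x → {13}.
12 on x → {4}.
13 on x → {13}.
14 on x → {2}.
No x-transition from 2, 9, 11, 15.
Union after reading x: {2, 4, 11, 13}.
Now take the ϵ-closure:
From 11 via ϵ: add 6, 15.
From 6 via ϵ: add 9, 14.
From 9 via ϵ: add 8.
From 8 via ϵ: add 12.
No new states can be added; the closed set is {2, 4, 6, 8, 9, 11, 12, 13, 14, 15}.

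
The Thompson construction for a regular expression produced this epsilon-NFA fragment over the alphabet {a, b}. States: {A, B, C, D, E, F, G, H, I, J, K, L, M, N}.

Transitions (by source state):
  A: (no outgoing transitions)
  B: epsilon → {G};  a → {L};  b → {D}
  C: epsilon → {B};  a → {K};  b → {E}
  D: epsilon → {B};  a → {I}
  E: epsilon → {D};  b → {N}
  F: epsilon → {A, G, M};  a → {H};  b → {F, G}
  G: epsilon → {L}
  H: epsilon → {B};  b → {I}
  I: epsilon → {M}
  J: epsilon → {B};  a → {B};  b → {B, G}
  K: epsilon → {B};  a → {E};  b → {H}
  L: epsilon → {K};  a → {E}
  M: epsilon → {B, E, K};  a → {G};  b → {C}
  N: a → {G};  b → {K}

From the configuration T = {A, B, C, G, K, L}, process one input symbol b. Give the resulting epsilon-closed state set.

{B, D, E, G, H, K, L}

B on b → {D}.
C on b → {E}.
K on b → {H}.
No b-transition from A, G, L.
Union after reading b: {D, E, H}.
Now take the epsilon-closure:
From D via epsilon: add B.
From B via epsilon: add G.
From G via epsilon: add L.
From L via epsilon: add K.
No new states can be added; the closed set is {B, D, E, G, H, K, L}.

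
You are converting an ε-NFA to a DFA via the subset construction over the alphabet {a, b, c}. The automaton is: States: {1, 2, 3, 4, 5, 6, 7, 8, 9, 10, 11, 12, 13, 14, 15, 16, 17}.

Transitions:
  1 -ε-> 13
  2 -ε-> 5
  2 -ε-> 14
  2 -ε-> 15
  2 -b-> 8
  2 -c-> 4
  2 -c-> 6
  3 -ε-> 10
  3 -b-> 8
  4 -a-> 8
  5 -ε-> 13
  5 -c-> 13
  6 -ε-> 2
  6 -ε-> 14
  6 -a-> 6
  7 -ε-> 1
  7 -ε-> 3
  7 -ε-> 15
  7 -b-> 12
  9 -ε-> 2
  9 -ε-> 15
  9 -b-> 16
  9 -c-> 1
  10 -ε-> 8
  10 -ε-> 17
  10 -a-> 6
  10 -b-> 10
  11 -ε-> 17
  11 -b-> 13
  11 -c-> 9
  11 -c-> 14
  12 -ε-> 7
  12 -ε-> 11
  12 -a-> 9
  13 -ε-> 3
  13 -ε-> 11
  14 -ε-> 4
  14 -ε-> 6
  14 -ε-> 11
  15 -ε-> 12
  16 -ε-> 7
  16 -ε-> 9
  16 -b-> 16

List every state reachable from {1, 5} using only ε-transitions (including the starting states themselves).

{1, 3, 5, 8, 10, 11, 13, 17}

Start with {1, 5}.
From 1 via ε: add 13.
From 13 via ε: add 3, 11.
From 3 via ε: add 10.
From 11 via ε: add 17.
From 10 via ε: add 8.
No new states can be added; the closed set is {1, 3, 5, 8, 10, 11, 13, 17}.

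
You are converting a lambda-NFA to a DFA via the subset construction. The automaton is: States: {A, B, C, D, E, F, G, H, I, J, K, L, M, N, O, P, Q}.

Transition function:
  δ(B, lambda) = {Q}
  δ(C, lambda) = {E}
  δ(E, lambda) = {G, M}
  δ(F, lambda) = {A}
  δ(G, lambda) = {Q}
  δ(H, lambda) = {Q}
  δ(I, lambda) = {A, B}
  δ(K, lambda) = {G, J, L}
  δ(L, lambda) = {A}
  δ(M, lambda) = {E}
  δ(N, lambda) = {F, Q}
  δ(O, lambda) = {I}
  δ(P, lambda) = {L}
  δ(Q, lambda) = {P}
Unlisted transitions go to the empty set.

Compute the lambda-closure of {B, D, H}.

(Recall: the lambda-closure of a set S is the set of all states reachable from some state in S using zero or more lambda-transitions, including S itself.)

Start with {B, D, H}.
From B via lambda: add Q.
From Q via lambda: add P.
From P via lambda: add L.
From L via lambda: add A.
No new states can be added; the closed set is {A, B, D, H, L, P, Q}.

{A, B, D, H, L, P, Q}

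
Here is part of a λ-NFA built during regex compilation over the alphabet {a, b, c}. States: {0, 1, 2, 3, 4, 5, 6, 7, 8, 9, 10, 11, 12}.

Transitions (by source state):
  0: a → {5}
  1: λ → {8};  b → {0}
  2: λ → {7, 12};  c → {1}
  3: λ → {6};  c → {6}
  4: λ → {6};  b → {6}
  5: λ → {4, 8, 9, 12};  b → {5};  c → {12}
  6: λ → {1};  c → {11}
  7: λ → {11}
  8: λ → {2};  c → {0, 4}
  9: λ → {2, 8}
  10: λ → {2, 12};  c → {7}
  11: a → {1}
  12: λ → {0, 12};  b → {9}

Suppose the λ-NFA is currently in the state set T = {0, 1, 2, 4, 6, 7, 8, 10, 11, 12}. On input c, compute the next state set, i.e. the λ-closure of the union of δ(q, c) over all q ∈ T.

2 on c → {1}.
6 on c → {11}.
8 on c → {0, 4}.
10 on c → {7}.
No c-transition from 0, 1, 4, 7, 11, 12.
Union after reading c: {0, 1, 4, 7, 11}.
Now take the λ-closure:
From 1 via λ: add 8.
From 4 via λ: add 6.
From 8 via λ: add 2.
From 2 via λ: add 12.
No new states can be added; the closed set is {0, 1, 2, 4, 6, 7, 8, 11, 12}.

{0, 1, 2, 4, 6, 7, 8, 11, 12}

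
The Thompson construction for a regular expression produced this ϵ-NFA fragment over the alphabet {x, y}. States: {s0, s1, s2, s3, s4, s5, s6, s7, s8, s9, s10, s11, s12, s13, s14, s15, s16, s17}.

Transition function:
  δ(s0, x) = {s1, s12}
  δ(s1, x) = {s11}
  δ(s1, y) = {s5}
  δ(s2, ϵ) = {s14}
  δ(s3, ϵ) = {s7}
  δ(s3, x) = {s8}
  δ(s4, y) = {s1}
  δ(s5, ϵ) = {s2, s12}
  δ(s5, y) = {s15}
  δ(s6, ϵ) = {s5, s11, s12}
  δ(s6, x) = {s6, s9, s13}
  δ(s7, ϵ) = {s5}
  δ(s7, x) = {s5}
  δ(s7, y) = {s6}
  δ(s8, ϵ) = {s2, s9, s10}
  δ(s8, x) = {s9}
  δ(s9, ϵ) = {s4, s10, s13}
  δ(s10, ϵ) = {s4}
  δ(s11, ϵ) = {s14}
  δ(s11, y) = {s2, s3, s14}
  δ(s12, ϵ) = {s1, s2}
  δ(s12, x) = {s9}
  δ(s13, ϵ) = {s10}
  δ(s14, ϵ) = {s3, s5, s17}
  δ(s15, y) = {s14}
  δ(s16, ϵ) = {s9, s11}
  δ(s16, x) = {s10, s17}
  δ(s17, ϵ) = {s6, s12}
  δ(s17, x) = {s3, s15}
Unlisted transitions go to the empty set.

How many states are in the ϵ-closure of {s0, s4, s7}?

12

Start with {s0, s4, s7}.
From s7 via ϵ: add s5.
From s5 via ϵ: add s2, s12.
From s2 via ϵ: add s14.
From s12 via ϵ: add s1.
From s14 via ϵ: add s3, s17.
From s17 via ϵ: add s6.
From s6 via ϵ: add s11.
ϵ-closure = {s0, s1, s2, s3, s4, s5, s6, s7, s11, s12, s14, s17}, which has 12 states.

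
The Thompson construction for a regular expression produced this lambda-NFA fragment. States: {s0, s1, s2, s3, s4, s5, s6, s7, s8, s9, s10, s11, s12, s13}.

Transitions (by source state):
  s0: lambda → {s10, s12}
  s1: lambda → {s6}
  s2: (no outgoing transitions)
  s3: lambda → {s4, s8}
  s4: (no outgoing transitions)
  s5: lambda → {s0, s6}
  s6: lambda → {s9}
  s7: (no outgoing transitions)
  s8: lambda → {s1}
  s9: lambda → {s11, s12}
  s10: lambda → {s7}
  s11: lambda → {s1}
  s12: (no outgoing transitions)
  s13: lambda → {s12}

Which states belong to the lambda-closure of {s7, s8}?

Start with {s7, s8}.
From s8 via lambda: add s1.
From s1 via lambda: add s6.
From s6 via lambda: add s9.
From s9 via lambda: add s11, s12.
No new states can be added; the closed set is {s1, s6, s7, s8, s9, s11, s12}.

{s1, s6, s7, s8, s9, s11, s12}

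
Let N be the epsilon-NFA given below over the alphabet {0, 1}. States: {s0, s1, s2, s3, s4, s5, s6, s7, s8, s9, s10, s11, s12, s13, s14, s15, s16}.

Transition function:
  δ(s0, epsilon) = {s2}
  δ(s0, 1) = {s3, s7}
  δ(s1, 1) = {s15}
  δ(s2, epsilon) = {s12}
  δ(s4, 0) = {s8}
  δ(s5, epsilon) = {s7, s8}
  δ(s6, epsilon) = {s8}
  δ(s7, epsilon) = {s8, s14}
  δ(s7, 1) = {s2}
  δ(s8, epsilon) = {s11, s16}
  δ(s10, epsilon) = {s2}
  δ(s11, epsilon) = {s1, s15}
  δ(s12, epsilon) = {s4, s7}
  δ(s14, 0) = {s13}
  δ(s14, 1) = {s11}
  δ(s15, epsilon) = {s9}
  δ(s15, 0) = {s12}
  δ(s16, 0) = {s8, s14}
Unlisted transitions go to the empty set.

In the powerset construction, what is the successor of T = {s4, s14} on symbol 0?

{s1, s8, s9, s11, s13, s15, s16}

s4 on 0 → {s8}.
s14 on 0 → {s13}.
Union after reading 0: {s8, s13}.
Now take the epsilon-closure:
From s8 via epsilon: add s11, s16.
From s11 via epsilon: add s1, s15.
From s15 via epsilon: add s9.
No new states can be added; the closed set is {s1, s8, s9, s11, s13, s15, s16}.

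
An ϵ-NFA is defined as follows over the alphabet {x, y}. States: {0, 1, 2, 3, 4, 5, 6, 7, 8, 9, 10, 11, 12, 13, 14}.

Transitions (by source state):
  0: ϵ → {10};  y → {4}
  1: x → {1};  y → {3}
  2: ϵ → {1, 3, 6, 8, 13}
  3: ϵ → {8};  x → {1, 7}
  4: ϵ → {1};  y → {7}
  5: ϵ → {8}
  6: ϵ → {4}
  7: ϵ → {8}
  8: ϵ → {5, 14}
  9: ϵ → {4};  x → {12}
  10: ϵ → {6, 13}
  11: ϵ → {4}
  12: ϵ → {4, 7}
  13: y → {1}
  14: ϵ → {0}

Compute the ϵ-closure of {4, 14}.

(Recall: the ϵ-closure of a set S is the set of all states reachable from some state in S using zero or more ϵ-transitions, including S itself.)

Start with {4, 14}.
From 4 via ϵ: add 1.
From 14 via ϵ: add 0.
From 0 via ϵ: add 10.
From 10 via ϵ: add 6, 13.
No new states can be added; the closed set is {0, 1, 4, 6, 10, 13, 14}.

{0, 1, 4, 6, 10, 13, 14}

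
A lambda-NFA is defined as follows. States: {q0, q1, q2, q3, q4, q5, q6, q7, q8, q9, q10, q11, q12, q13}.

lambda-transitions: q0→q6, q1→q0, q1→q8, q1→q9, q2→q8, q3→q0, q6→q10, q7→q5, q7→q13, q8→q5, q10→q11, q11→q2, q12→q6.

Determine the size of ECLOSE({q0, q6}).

Start with {q0, q6}.
From q6 via lambda: add q10.
From q10 via lambda: add q11.
From q11 via lambda: add q2.
From q2 via lambda: add q8.
From q8 via lambda: add q5.
lambda-closure = {q0, q2, q5, q6, q8, q10, q11}, which has 7 states.

7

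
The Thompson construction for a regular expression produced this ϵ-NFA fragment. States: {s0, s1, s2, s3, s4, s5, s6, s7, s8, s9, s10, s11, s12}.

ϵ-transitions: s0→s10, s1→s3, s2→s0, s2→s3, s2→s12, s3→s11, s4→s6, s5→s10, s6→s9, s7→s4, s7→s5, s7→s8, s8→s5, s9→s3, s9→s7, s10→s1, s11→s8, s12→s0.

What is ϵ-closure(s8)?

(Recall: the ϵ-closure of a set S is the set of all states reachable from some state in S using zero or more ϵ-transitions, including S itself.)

Start with {s8}.
From s8 via ϵ: add s5.
From s5 via ϵ: add s10.
From s10 via ϵ: add s1.
From s1 via ϵ: add s3.
From s3 via ϵ: add s11.
No new states can be added; the closed set is {s1, s3, s5, s8, s10, s11}.

{s1, s3, s5, s8, s10, s11}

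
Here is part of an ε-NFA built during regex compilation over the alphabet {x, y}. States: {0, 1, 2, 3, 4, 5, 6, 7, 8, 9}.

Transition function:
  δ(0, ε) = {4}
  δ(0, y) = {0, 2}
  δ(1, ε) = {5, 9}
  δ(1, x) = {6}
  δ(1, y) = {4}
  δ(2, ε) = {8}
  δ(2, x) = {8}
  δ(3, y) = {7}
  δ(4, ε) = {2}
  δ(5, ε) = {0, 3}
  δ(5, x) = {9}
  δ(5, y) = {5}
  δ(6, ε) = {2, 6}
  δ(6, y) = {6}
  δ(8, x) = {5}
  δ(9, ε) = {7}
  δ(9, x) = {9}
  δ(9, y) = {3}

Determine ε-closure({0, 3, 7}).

{0, 2, 3, 4, 7, 8}

Start with {0, 3, 7}.
From 0 via ε: add 4.
From 4 via ε: add 2.
From 2 via ε: add 8.
No new states can be added; the closed set is {0, 2, 3, 4, 7, 8}.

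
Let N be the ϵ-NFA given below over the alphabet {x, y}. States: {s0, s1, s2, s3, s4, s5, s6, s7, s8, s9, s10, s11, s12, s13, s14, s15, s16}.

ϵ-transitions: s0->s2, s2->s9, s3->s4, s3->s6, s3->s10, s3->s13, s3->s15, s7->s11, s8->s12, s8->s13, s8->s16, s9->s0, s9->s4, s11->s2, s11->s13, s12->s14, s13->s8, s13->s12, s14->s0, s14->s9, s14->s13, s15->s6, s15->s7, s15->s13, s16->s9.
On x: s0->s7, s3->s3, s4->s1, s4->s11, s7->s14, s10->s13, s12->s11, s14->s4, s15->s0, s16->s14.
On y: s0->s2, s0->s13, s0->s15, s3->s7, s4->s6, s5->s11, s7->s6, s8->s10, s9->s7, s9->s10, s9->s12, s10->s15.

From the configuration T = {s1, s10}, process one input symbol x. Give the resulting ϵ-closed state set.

s10 on x → {s13}.
No x-transition from s1.
Union after reading x: {s13}.
Now take the ϵ-closure:
From s13 via ϵ: add s8, s12.
From s8 via ϵ: add s16.
From s12 via ϵ: add s14.
From s14 via ϵ: add s0, s9.
From s0 via ϵ: add s2.
From s9 via ϵ: add s4.
No new states can be added; the closed set is {s0, s2, s4, s8, s9, s12, s13, s14, s16}.

{s0, s2, s4, s8, s9, s12, s13, s14, s16}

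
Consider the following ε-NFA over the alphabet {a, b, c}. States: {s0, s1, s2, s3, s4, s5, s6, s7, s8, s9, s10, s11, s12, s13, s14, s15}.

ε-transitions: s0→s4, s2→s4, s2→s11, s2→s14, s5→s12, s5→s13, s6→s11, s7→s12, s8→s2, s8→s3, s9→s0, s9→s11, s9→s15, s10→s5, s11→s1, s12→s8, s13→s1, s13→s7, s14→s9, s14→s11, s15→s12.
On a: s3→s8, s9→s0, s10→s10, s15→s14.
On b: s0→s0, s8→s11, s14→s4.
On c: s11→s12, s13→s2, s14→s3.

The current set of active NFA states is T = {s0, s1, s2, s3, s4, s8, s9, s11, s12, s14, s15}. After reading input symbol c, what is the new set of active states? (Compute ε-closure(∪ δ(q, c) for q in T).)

s11 on c → {s12}.
s14 on c → {s3}.
No c-transition from s0, s1, s2, s3, s4, s8, s9, s12, s15.
Union after reading c: {s3, s12}.
Now take the ε-closure:
From s12 via ε: add s8.
From s8 via ε: add s2.
From s2 via ε: add s4, s11, s14.
From s11 via ε: add s1.
From s14 via ε: add s9.
From s9 via ε: add s0, s15.
No new states can be added; the closed set is {s0, s1, s2, s3, s4, s8, s9, s11, s12, s14, s15}.

{s0, s1, s2, s3, s4, s8, s9, s11, s12, s14, s15}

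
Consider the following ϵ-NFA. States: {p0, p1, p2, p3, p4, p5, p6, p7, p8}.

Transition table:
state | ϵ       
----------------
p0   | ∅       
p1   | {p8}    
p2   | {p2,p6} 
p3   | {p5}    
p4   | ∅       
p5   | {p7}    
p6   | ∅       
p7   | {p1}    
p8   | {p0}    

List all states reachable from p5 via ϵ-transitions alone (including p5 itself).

Start with {p5}.
From p5 via ϵ: add p7.
From p7 via ϵ: add p1.
From p1 via ϵ: add p8.
From p8 via ϵ: add p0.
No new states can be added; the closed set is {p0, p1, p5, p7, p8}.

{p0, p1, p5, p7, p8}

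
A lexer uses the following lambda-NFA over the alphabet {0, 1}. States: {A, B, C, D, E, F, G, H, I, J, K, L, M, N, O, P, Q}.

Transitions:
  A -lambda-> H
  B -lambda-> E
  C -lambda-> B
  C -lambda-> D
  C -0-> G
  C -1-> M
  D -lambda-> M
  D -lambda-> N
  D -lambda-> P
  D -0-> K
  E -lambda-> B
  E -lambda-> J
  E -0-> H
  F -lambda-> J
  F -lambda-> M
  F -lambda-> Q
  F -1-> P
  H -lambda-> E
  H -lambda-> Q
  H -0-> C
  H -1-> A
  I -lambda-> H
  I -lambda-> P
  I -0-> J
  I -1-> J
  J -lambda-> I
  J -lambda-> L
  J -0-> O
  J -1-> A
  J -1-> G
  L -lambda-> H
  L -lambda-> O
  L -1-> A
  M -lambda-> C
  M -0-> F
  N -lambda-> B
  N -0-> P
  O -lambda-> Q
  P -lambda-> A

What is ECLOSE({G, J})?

Start with {G, J}.
From J via lambda: add I, L.
From I via lambda: add H, P.
From L via lambda: add O.
From H via lambda: add E, Q.
From P via lambda: add A.
From E via lambda: add B.
No new states can be added; the closed set is {A, B, E, G, H, I, J, L, O, P, Q}.

{A, B, E, G, H, I, J, L, O, P, Q}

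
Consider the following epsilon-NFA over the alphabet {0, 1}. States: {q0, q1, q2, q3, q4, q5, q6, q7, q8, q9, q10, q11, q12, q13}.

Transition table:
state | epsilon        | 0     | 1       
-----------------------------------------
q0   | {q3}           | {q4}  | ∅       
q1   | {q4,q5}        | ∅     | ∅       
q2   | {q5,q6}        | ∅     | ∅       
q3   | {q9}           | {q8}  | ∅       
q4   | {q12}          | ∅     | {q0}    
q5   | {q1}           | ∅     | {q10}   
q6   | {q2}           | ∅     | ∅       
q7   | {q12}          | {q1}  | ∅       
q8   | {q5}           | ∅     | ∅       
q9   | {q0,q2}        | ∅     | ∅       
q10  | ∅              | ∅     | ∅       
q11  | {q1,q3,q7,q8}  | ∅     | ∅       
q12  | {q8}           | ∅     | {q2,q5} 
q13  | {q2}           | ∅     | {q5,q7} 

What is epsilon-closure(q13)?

Start with {q13}.
From q13 via epsilon: add q2.
From q2 via epsilon: add q5, q6.
From q5 via epsilon: add q1.
From q1 via epsilon: add q4.
From q4 via epsilon: add q12.
From q12 via epsilon: add q8.
No new states can be added; the closed set is {q1, q2, q4, q5, q6, q8, q12, q13}.

{q1, q2, q4, q5, q6, q8, q12, q13}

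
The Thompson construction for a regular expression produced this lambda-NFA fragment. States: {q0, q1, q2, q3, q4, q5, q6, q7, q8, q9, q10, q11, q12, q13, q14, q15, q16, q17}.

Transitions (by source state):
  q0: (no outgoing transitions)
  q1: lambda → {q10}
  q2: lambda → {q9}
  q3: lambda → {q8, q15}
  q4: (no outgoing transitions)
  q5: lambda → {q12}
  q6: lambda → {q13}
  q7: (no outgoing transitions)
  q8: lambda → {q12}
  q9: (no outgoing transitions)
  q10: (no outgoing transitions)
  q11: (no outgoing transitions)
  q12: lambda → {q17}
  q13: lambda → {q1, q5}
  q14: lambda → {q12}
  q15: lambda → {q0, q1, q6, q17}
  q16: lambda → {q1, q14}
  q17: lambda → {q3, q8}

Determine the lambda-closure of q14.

Start with {q14}.
From q14 via lambda: add q12.
From q12 via lambda: add q17.
From q17 via lambda: add q3, q8.
From q3 via lambda: add q15.
From q15 via lambda: add q0, q1, q6.
From q1 via lambda: add q10.
From q6 via lambda: add q13.
From q13 via lambda: add q5.
No new states can be added; the closed set is {q0, q1, q3, q5, q6, q8, q10, q12, q13, q14, q15, q17}.

{q0, q1, q3, q5, q6, q8, q10, q12, q13, q14, q15, q17}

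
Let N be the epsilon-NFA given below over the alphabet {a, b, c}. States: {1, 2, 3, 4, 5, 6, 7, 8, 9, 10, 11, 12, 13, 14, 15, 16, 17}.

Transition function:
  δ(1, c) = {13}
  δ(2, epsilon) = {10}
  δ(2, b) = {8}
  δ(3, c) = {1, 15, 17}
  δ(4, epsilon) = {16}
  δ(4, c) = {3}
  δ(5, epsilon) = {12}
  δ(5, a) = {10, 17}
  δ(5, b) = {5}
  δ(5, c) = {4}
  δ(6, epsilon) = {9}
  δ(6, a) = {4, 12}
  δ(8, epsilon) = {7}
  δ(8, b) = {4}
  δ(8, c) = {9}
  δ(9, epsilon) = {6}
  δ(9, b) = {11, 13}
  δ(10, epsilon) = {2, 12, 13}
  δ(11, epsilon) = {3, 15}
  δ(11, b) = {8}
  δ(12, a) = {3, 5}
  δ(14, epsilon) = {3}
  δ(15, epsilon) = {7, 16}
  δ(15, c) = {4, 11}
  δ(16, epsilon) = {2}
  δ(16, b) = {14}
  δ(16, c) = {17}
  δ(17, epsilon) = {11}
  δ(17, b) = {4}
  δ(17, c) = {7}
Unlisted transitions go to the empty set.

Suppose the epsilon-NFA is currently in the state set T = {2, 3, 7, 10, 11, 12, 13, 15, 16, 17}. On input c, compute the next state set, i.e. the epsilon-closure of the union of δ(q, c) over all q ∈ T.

3 on c → {1, 15, 17}.
15 on c → {4, 11}.
16 on c → {17}.
17 on c → {7}.
No c-transition from 2, 7, 10, 11, 12, 13.
Union after reading c: {1, 4, 7, 11, 15, 17}.
Now take the epsilon-closure:
From 4 via epsilon: add 16.
From 11 via epsilon: add 3.
From 16 via epsilon: add 2.
From 2 via epsilon: add 10.
From 10 via epsilon: add 12, 13.
No new states can be added; the closed set is {1, 2, 3, 4, 7, 10, 11, 12, 13, 15, 16, 17}.

{1, 2, 3, 4, 7, 10, 11, 12, 13, 15, 16, 17}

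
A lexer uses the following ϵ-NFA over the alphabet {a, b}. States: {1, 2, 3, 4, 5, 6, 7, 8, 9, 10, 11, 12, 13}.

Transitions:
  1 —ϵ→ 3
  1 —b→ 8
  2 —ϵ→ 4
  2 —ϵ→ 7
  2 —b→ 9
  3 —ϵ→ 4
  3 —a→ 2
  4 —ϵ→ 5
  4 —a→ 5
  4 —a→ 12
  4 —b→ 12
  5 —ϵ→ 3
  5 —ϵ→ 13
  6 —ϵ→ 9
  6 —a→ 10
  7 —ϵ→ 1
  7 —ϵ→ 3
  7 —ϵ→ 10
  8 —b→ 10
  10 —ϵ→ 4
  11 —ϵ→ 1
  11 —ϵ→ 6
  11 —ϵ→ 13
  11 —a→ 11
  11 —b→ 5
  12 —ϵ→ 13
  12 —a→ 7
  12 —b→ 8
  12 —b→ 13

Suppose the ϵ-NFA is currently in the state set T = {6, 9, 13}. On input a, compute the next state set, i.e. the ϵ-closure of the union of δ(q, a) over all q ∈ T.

{3, 4, 5, 10, 13}

6 on a → {10}.
No a-transition from 9, 13.
Union after reading a: {10}.
Now take the ϵ-closure:
From 10 via ϵ: add 4.
From 4 via ϵ: add 5.
From 5 via ϵ: add 3, 13.
No new states can be added; the closed set is {3, 4, 5, 10, 13}.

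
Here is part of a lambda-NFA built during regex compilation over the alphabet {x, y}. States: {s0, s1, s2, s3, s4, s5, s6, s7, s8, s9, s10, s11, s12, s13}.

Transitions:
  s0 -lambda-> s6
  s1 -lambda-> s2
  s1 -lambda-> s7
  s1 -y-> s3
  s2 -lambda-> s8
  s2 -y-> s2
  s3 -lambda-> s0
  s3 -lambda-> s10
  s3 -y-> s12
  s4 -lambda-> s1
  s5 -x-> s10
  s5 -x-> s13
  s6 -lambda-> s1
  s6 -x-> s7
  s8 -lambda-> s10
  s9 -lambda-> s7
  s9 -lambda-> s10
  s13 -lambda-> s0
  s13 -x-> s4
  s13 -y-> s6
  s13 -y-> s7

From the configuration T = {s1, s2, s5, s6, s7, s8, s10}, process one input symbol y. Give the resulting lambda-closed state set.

{s0, s1, s2, s3, s6, s7, s8, s10}

s1 on y → {s3}.
s2 on y → {s2}.
No y-transition from s5, s6, s7, s8, s10.
Union after reading y: {s2, s3}.
Now take the lambda-closure:
From s2 via lambda: add s8.
From s3 via lambda: add s0, s10.
From s0 via lambda: add s6.
From s6 via lambda: add s1.
From s1 via lambda: add s7.
No new states can be added; the closed set is {s0, s1, s2, s3, s6, s7, s8, s10}.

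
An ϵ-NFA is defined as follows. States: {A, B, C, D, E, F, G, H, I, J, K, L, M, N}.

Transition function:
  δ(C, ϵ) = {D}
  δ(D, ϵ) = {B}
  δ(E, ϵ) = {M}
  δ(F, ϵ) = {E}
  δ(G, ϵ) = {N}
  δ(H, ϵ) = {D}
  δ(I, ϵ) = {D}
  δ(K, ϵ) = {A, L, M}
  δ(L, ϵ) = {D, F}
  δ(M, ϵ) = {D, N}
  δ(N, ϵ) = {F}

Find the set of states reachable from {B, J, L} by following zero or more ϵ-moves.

Start with {B, J, L}.
From L via ϵ: add D, F.
From F via ϵ: add E.
From E via ϵ: add M.
From M via ϵ: add N.
No new states can be added; the closed set is {B, D, E, F, J, L, M, N}.

{B, D, E, F, J, L, M, N}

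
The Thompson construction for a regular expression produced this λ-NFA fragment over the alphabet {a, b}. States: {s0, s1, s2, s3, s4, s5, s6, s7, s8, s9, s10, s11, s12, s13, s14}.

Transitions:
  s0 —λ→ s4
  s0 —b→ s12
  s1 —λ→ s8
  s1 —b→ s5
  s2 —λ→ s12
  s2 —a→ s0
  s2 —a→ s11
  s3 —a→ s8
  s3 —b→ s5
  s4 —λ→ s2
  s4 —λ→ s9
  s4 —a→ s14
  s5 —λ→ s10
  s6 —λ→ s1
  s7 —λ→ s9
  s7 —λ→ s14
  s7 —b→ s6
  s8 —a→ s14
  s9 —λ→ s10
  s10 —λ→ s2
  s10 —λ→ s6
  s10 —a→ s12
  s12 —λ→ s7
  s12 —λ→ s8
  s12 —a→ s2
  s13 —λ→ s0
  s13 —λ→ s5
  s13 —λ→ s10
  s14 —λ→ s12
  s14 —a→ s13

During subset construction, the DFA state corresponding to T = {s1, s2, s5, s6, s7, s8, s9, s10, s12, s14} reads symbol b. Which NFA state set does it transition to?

s1 on b → {s5}.
s7 on b → {s6}.
No b-transition from s2, s5, s6, s8, s9, s10, s12, s14.
Union after reading b: {s5, s6}.
Now take the λ-closure:
From s5 via λ: add s10.
From s6 via λ: add s1.
From s1 via λ: add s8.
From s10 via λ: add s2.
From s2 via λ: add s12.
From s12 via λ: add s7.
From s7 via λ: add s9, s14.
No new states can be added; the closed set is {s1, s2, s5, s6, s7, s8, s9, s10, s12, s14}.

{s1, s2, s5, s6, s7, s8, s9, s10, s12, s14}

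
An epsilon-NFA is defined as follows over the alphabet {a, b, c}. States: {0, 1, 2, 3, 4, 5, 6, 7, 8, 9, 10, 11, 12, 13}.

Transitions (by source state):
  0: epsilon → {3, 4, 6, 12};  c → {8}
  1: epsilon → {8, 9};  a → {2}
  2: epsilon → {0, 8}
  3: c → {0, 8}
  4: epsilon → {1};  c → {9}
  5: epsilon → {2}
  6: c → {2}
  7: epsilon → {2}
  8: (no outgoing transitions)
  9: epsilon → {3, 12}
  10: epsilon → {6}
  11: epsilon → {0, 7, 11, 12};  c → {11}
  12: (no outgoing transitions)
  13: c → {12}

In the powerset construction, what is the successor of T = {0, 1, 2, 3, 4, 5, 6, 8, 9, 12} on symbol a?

1 on a → {2}.
No a-transition from 0, 2, 3, 4, 5, 6, 8, 9, 12.
Union after reading a: {2}.
Now take the epsilon-closure:
From 2 via epsilon: add 0, 8.
From 0 via epsilon: add 3, 4, 6, 12.
From 4 via epsilon: add 1.
From 1 via epsilon: add 9.
No new states can be added; the closed set is {0, 1, 2, 3, 4, 6, 8, 9, 12}.

{0, 1, 2, 3, 4, 6, 8, 9, 12}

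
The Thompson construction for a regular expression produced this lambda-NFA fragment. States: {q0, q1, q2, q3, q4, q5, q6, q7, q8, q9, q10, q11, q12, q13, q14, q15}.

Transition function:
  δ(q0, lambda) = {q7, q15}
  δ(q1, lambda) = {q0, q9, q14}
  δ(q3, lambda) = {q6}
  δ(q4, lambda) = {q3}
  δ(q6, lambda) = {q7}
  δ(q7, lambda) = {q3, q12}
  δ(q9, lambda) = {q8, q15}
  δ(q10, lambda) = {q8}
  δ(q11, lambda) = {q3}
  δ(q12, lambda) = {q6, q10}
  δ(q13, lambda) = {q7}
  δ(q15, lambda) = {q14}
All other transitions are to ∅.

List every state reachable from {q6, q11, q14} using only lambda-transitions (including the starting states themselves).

Start with {q6, q11, q14}.
From q6 via lambda: add q7.
From q11 via lambda: add q3.
From q7 via lambda: add q12.
From q12 via lambda: add q10.
From q10 via lambda: add q8.
No new states can be added; the closed set is {q3, q6, q7, q8, q10, q11, q12, q14}.

{q3, q6, q7, q8, q10, q11, q12, q14}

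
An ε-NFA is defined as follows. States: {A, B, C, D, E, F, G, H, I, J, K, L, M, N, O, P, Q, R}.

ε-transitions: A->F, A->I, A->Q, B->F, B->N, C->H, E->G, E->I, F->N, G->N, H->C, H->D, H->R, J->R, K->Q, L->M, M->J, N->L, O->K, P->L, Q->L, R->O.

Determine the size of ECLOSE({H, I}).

Start with {H, I}.
From H via ε: add C, D, R.
From R via ε: add O.
From O via ε: add K.
From K via ε: add Q.
From Q via ε: add L.
From L via ε: add M.
From M via ε: add J.
ε-closure = {C, D, H, I, J, K, L, M, O, Q, R}, which has 11 states.

11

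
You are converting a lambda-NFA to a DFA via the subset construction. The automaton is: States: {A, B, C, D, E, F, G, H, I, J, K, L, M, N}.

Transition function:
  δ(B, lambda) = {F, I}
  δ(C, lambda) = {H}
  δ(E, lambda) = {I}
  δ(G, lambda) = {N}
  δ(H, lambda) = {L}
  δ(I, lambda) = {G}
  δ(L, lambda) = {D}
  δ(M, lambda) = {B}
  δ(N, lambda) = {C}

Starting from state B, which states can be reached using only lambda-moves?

{B, C, D, F, G, H, I, L, N}

Start with {B}.
From B via lambda: add F, I.
From I via lambda: add G.
From G via lambda: add N.
From N via lambda: add C.
From C via lambda: add H.
From H via lambda: add L.
From L via lambda: add D.
No new states can be added; the closed set is {B, C, D, F, G, H, I, L, N}.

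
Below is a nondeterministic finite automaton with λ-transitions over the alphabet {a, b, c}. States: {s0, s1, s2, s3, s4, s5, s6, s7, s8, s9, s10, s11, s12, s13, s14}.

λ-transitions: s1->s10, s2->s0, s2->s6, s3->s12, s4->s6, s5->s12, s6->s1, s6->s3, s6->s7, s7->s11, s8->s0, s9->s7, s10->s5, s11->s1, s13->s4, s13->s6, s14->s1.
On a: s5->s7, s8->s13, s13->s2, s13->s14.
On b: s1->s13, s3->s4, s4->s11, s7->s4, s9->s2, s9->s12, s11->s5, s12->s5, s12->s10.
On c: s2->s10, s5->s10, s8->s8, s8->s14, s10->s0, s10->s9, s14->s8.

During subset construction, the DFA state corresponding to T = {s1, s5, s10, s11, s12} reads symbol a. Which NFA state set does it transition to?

s5 on a → {s7}.
No a-transition from s1, s10, s11, s12.
Union after reading a: {s7}.
Now take the λ-closure:
From s7 via λ: add s11.
From s11 via λ: add s1.
From s1 via λ: add s10.
From s10 via λ: add s5.
From s5 via λ: add s12.
No new states can be added; the closed set is {s1, s5, s7, s10, s11, s12}.

{s1, s5, s7, s10, s11, s12}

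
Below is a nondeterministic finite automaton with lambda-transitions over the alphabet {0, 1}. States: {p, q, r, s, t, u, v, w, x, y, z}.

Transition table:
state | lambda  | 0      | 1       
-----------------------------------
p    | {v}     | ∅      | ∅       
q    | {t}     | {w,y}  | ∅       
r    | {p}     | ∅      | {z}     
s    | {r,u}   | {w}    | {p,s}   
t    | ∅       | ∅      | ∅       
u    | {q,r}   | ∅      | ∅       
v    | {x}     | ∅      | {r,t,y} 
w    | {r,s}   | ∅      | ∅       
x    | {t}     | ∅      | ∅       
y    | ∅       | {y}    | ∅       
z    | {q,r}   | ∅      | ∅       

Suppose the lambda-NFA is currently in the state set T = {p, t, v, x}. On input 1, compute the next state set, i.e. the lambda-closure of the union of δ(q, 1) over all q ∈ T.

v on 1 → {r, t, y}.
No 1-transition from p, t, x.
Union after reading 1: {r, t, y}.
Now take the lambda-closure:
From r via lambda: add p.
From p via lambda: add v.
From v via lambda: add x.
No new states can be added; the closed set is {p, r, t, v, x, y}.

{p, r, t, v, x, y}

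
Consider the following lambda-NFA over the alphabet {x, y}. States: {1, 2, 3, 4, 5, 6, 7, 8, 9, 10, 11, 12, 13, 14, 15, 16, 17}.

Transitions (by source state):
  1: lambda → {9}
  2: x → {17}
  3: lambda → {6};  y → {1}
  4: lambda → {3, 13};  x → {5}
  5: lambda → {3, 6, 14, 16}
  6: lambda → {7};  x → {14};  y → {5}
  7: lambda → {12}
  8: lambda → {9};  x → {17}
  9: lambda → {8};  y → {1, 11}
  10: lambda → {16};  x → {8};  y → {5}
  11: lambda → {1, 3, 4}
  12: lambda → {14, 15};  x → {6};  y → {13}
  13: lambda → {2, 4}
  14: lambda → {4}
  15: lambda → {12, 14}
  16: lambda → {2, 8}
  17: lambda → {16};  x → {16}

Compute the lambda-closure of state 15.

Start with {15}.
From 15 via lambda: add 12, 14.
From 14 via lambda: add 4.
From 4 via lambda: add 3, 13.
From 3 via lambda: add 6.
From 13 via lambda: add 2.
From 6 via lambda: add 7.
No new states can be added; the closed set is {2, 3, 4, 6, 7, 12, 13, 14, 15}.

{2, 3, 4, 6, 7, 12, 13, 14, 15}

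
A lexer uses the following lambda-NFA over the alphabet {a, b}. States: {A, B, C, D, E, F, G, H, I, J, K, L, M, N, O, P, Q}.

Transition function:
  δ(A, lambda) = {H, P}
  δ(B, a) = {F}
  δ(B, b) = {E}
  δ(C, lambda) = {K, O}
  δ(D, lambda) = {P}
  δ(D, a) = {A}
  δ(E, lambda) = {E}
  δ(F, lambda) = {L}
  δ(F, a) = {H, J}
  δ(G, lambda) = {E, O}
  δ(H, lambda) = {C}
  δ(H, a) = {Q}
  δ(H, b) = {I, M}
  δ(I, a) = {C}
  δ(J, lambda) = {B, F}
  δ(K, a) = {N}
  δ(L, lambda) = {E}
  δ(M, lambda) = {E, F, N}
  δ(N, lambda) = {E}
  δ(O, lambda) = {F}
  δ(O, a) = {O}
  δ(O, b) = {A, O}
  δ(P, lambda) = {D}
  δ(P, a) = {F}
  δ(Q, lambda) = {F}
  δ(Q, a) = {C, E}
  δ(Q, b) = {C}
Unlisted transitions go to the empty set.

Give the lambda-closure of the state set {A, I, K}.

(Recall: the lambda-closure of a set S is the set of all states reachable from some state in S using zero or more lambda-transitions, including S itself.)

{A, C, D, E, F, H, I, K, L, O, P}

Start with {A, I, K}.
From A via lambda: add H, P.
From H via lambda: add C.
From P via lambda: add D.
From C via lambda: add O.
From O via lambda: add F.
From F via lambda: add L.
From L via lambda: add E.
No new states can be added; the closed set is {A, C, D, E, F, H, I, K, L, O, P}.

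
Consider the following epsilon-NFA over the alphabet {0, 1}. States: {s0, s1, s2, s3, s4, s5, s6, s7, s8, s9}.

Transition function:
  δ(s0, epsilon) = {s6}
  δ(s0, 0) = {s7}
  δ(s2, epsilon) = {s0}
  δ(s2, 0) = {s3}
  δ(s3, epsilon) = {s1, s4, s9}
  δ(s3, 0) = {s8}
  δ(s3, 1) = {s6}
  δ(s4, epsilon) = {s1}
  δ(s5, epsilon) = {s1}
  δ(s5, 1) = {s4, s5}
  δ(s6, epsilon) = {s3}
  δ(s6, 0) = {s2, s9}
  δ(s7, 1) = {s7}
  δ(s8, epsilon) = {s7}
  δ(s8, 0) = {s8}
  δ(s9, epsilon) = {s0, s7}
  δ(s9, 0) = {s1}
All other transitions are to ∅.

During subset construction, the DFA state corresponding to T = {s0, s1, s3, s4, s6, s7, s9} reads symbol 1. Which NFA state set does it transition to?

s3 on 1 → {s6}.
s7 on 1 → {s7}.
No 1-transition from s0, s1, s4, s6, s9.
Union after reading 1: {s6, s7}.
Now take the epsilon-closure:
From s6 via epsilon: add s3.
From s3 via epsilon: add s1, s4, s9.
From s9 via epsilon: add s0.
No new states can be added; the closed set is {s0, s1, s3, s4, s6, s7, s9}.

{s0, s1, s3, s4, s6, s7, s9}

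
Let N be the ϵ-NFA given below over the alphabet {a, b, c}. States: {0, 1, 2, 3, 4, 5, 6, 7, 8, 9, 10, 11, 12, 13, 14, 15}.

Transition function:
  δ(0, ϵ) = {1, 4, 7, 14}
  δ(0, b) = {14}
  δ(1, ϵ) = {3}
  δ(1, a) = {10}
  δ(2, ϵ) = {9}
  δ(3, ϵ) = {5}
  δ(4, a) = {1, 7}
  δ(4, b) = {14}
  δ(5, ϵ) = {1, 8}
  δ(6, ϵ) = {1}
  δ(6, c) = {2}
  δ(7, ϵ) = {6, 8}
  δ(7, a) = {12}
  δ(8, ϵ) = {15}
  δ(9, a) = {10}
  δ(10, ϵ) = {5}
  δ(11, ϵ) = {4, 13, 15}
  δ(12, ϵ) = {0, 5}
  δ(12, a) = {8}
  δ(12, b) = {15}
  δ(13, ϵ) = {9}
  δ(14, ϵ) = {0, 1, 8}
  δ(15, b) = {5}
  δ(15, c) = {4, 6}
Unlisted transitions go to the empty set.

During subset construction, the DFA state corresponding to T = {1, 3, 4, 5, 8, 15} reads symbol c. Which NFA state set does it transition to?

15 on c → {4, 6}.
No c-transition from 1, 3, 4, 5, 8.
Union after reading c: {4, 6}.
Now take the ϵ-closure:
From 6 via ϵ: add 1.
From 1 via ϵ: add 3.
From 3 via ϵ: add 5.
From 5 via ϵ: add 8.
From 8 via ϵ: add 15.
No new states can be added; the closed set is {1, 3, 4, 5, 6, 8, 15}.

{1, 3, 4, 5, 6, 8, 15}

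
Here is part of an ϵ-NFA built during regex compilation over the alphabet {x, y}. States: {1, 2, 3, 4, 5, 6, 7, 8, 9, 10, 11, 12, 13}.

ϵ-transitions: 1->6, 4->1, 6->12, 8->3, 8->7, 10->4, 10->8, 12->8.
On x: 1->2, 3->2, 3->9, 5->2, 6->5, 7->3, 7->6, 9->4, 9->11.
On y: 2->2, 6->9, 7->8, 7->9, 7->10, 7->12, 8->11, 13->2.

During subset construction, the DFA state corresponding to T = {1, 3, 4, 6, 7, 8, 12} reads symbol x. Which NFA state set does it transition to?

1 on x → {2}.
3 on x → {2, 9}.
6 on x → {5}.
7 on x → {3, 6}.
No x-transition from 4, 8, 12.
Union after reading x: {2, 3, 5, 6, 9}.
Now take the ϵ-closure:
From 6 via ϵ: add 12.
From 12 via ϵ: add 8.
From 8 via ϵ: add 7.
No new states can be added; the closed set is {2, 3, 5, 6, 7, 8, 9, 12}.

{2, 3, 5, 6, 7, 8, 9, 12}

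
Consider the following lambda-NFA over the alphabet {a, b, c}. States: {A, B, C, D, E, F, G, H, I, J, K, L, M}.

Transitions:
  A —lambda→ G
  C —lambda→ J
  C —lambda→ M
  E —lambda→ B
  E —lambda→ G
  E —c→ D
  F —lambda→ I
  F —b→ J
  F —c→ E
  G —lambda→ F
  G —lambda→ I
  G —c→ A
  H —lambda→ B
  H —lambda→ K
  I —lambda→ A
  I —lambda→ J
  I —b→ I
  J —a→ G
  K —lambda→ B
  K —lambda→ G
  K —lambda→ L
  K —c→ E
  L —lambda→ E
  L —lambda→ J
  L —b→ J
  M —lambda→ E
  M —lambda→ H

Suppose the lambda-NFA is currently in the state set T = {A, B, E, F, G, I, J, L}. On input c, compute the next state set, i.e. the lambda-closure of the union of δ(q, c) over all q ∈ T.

{A, B, D, E, F, G, I, J}

E on c → {D}.
F on c → {E}.
G on c → {A}.
No c-transition from A, B, I, J, L.
Union after reading c: {A, D, E}.
Now take the lambda-closure:
From A via lambda: add G.
From E via lambda: add B.
From G via lambda: add F, I.
From I via lambda: add J.
No new states can be added; the closed set is {A, B, D, E, F, G, I, J}.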